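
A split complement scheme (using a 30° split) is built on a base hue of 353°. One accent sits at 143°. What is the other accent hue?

Split-complementary hues sit 30° either side of the complement.
Complement of the base 353°: 353 + 180 = 533 → 533 − 360 = 173°
The given accent 143° is 30° one side of 173°; the other accent sits 30° the other side: 173 + 30 = 203°

203°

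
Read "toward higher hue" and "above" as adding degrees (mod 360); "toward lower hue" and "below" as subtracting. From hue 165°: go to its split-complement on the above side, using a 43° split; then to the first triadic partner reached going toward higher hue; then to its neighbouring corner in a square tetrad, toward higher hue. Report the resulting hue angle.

+223° (split-comp 43° ↑): 165 + 223 = 388 → 388 − 360 = 28°
+120° (triadic ↑): 28 + 120 = 148°
+90° (square ↑): 148 + 90 = 238°

238°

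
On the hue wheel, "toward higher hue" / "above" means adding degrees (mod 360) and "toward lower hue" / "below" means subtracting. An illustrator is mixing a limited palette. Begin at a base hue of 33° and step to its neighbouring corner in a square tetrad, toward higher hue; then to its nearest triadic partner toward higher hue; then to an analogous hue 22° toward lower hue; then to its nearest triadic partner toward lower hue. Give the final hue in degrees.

33 + 90 = 123°   (square ↑)
123 + 120 = 243°   (triadic ↑)
243 − 22 = 221°   (analog 22° ↓)
221 − 120 = 101°   (triadic ↓)

101°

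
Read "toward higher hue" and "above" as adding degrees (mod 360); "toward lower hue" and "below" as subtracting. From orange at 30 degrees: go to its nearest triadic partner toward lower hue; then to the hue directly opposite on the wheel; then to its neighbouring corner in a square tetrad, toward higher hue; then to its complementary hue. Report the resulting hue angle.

0°

triadic ↓ −120°: 30 − 120 = -90 → -90 + 360 = 270°
complement +180°: 270 + 180 = 450 → 450 − 360 = 90°
square ↑ +90°: 90 + 90 = 180°
complement +180°: 180 + 180 = 360 → 360 − 360 = 0°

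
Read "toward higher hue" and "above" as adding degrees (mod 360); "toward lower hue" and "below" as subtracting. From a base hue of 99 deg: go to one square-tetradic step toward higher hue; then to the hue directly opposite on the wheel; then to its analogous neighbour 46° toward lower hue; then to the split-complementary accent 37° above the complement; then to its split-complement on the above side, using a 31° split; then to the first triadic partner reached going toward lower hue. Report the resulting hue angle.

271°

99 + 90 = 189°   (square ↑)
189 + 180 = 369 → 369 − 360 = 9°   (complement)
9 − 46 = -37 → -37 + 360 = 323°   (analog 46° ↓)
323 + 217 = 540 → 540 − 360 = 180°   (split-comp 37° ↑)
180 + 211 = 391 → 391 − 360 = 31°   (split-comp 31° ↑)
31 − 120 = -89 → -89 + 360 = 271°   (triadic ↓)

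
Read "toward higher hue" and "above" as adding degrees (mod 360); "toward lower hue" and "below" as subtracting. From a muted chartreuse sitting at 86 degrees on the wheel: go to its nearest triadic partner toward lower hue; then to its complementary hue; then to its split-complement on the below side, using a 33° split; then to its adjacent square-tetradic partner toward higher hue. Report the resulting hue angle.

23°

−120° (triadic ↓): 86 − 120 = -34 → -34 + 360 = 326°
+180° (complement): 326 + 180 = 506 → 506 − 360 = 146°
+147° (split-comp 33° ↓): 146 + 147 = 293°
+90° (square ↑): 293 + 90 = 383 → 383 − 360 = 23°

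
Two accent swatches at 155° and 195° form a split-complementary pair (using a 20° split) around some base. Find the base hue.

355°

The accents sit 20° either side of the complement, so the complement is their short-arc midpoint on the wheel.
Short-arc midpoint of 155° and 195°: 175°.
Base is 180° from the complement: 175 − 180 = -5 → -5 + 360 = 355°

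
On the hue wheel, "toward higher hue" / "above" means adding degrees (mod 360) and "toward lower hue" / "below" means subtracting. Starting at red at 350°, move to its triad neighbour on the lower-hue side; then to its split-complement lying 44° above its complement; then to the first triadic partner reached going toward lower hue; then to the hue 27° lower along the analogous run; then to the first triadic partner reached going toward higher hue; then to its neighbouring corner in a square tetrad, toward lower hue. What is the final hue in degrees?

350 − 120 = 230°   (triadic ↓)
230 + 224 = 454 → 454 − 360 = 94°   (split-comp 44° ↑)
94 − 120 = -26 → -26 + 360 = 334°   (triadic ↓)
334 − 27 = 307°   (analog 27° ↓)
307 + 120 = 427 → 427 − 360 = 67°   (triadic ↑)
67 − 90 = -23 → -23 + 360 = 337°   (square ↓)

337°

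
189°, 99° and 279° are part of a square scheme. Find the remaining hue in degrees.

9°

A square tetradic scheme places four hues every 90°.
The full set through 99° is {9°, 99°, 189°, 279°}.
Given {99°, 189°, 279°}, the missing hue is 9°.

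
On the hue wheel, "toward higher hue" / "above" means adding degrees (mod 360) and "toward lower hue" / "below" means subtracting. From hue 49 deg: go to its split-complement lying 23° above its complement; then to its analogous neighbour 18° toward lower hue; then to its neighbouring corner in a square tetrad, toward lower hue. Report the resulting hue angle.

144°

+203° (split-comp 23° ↑): 49 + 203 = 252°
−18° (analog 18° ↓): 252 − 18 = 234°
−90° (square ↓): 234 − 90 = 144°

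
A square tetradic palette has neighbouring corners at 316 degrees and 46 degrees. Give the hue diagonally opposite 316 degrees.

136°

A square tetradic scheme places four hues 90° apart; opposite corners are 180° apart.
316 + 180 = 496 → 496 − 360 = 136°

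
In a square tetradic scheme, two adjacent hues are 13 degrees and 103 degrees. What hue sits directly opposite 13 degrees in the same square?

193°

A square tetradic scheme places four hues 90° apart; opposite corners are 180° apart.
13 + 180 = 193°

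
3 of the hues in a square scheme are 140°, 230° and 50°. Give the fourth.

A square tetradic scheme places four hues every 90°.
The full set through 50° is {50°, 140°, 230°, 320°}.
Given {50°, 140°, 230°}, the missing hue is 320°.

320°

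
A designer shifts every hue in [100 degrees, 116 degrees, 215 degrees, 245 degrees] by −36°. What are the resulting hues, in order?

100 − 36 = 64°
116 − 36 = 80°
215 − 36 = 179°
245 − 36 = 209°

64°, 80°, 179°, 209°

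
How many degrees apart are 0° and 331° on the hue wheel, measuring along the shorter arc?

|0 − 331| = 331.
The shorter arc is 360 − 331 = 29°.

29°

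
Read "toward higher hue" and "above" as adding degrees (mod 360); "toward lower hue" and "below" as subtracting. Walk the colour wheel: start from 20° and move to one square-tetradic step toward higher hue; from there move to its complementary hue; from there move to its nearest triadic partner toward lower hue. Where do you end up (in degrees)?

square ↑ +90°: 20 + 90 = 110°
complement +180°: 110 + 180 = 290°
triadic ↓ −120°: 290 − 120 = 170°

170°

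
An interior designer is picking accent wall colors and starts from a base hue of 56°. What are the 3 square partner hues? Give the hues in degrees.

146°, 236° and 326°

A square tetradic scheme places four hues every 90°.
56 + 90 = 146°
56 + 180 = 236°
56 + 270 = 326°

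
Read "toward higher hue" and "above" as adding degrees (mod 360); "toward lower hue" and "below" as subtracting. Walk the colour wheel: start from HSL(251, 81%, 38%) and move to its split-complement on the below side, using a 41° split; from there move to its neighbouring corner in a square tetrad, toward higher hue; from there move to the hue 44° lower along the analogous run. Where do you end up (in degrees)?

+139° (split-comp 41° ↓): 251 + 139 = 390 → 390 − 360 = 30°
+90° (square ↑): 30 + 90 = 120°
−44° (analog 44° ↓): 120 − 44 = 76°

76°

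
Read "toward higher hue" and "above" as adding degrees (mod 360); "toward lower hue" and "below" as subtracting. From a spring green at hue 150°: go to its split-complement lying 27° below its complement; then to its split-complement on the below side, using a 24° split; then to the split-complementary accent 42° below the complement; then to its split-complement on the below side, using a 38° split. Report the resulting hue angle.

19°

150 + 153 = 303°   (split-comp 27° ↓)
303 + 156 = 459 → 459 − 360 = 99°   (split-comp 24° ↓)
99 + 138 = 237°   (split-comp 42° ↓)
237 + 142 = 379 → 379 − 360 = 19°   (split-comp 38° ↓)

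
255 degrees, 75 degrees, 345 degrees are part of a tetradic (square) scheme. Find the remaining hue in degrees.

165°

A square tetradic scheme places four hues every 90°.
The full set through 75° is {75°, 165°, 255°, 345°}.
Given {75°, 255°, 345°}, the missing hue is 165°.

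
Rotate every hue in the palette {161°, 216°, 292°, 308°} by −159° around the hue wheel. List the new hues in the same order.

2°, 57°, 133°, 149°

161 − 159 = 2°
216 − 159 = 57°
292 − 159 = 133°
308 − 159 = 149°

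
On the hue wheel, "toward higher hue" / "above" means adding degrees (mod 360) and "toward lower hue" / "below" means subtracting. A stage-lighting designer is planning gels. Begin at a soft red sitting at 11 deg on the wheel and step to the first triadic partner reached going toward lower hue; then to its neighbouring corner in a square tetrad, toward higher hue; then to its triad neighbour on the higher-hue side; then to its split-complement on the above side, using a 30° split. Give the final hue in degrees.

−120° (triadic ↓): 11 − 120 = -109 → -109 + 360 = 251°
+90° (square ↑): 251 + 90 = 341°
+120° (triadic ↑): 341 + 120 = 461 → 461 − 360 = 101°
+210° (split-comp 30° ↑): 101 + 210 = 311°

311°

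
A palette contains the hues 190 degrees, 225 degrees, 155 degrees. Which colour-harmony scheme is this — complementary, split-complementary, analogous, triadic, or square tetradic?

analogous

Sort the hues: 155°, 190°, 225°.
Successive gaps around the wheel: 35°, 35°, 290°.
A run of hues at equal small steps (35°) with one large closing gap is an analogous group.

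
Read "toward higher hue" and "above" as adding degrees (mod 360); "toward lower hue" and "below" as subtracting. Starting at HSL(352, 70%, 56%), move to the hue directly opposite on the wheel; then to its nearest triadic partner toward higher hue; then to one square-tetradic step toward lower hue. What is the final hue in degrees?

202°

+180° (complement): 352 + 180 = 532 → 532 − 360 = 172°
+120° (triadic ↑): 172 + 120 = 292°
−90° (square ↓): 292 − 90 = 202°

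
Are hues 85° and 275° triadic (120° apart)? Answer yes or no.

no

Angular distance: |85 − 275| = 190; shorter arc = 360 − 190 = 170°.
Triadic (120° apart) requires 120°.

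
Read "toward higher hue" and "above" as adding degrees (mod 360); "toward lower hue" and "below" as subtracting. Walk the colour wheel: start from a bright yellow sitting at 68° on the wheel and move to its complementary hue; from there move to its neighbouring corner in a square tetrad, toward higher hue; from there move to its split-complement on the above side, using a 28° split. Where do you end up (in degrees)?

186°

+180° (complement): 68 + 180 = 248°
+90° (square ↑): 248 + 90 = 338°
+208° (split-comp 28° ↑): 338 + 208 = 546 → 546 − 360 = 186°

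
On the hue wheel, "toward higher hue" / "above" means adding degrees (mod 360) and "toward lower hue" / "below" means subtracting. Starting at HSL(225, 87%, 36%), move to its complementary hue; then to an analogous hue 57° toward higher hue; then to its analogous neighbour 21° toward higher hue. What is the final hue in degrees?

123°

complement +180°: 225 + 180 = 405 → 405 − 360 = 45°
analog 57° ↑ +57°: 45 + 57 = 102°
analog 21° ↑ +21°: 102 + 21 = 123°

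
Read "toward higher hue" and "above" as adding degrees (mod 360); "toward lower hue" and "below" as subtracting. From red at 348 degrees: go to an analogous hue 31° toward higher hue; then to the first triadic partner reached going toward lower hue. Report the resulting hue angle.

259°

348 + 31 = 379 → 379 − 360 = 19°   (analog 31° ↑)
19 − 120 = -101 → -101 + 360 = 259°   (triadic ↓)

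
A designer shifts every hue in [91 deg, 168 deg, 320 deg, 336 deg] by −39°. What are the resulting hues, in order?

52°, 129°, 281°, 297°

91 − 39 = 52°
168 − 39 = 129°
320 − 39 = 281°
336 − 39 = 297°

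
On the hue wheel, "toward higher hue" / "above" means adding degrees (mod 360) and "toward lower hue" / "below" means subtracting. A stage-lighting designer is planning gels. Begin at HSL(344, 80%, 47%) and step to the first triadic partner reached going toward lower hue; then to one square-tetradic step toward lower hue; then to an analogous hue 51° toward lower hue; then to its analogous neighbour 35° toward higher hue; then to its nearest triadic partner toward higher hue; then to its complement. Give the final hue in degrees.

344 − 120 = 224°   (triadic ↓)
224 − 90 = 134°   (square ↓)
134 − 51 = 83°   (analog 51° ↓)
83 + 35 = 118°   (analog 35° ↑)
118 + 120 = 238°   (triadic ↑)
238 + 180 = 418 → 418 − 360 = 58°   (complement)

58°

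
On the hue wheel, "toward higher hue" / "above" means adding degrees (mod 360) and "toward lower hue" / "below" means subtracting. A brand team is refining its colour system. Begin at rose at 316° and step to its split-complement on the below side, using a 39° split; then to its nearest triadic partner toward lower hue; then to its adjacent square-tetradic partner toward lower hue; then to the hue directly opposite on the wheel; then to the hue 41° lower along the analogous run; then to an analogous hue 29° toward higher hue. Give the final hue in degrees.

55°

316 + 141 = 457 → 457 − 360 = 97°   (split-comp 39° ↓)
97 − 120 = -23 → -23 + 360 = 337°   (triadic ↓)
337 − 90 = 247°   (square ↓)
247 + 180 = 427 → 427 − 360 = 67°   (complement)
67 − 41 = 26°   (analog 41° ↓)
26 + 29 = 55°   (analog 29° ↑)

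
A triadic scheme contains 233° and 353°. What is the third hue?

A triad spaces three hues 120° apart.
The full set is {113°, 233°, 353°}.

113°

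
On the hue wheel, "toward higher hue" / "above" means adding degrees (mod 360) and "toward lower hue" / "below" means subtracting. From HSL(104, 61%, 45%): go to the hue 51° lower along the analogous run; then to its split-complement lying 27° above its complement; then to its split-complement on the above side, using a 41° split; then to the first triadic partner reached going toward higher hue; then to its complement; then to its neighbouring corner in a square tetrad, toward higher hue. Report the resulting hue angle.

104 − 51 = 53°   (analog 51° ↓)
53 + 207 = 260°   (split-comp 27° ↑)
260 + 221 = 481 → 481 − 360 = 121°   (split-comp 41° ↑)
121 + 120 = 241°   (triadic ↑)
241 + 180 = 421 → 421 − 360 = 61°   (complement)
61 + 90 = 151°   (square ↑)

151°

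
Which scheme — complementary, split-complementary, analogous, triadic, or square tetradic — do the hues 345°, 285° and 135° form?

Sort the hues: 135°, 285°, 345°.
Successive gaps around the wheel: 150°, 60°, 150°.
Two 150° gaps and one 60° gap — a base hue opposite a pair of accents 30° either side of its complement — is the split-complementary pattern.

split-complementary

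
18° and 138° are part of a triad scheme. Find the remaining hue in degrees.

258°

A triad places three hues 120° apart.
The full set through 18° is {18°, 138°, 258°}.
Given {18°, 138°}, the missing hue is 258°.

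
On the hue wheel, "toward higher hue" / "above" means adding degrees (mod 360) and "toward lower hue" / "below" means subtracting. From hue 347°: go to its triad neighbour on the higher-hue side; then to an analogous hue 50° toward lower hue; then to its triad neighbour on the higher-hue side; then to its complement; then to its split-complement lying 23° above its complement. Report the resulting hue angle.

+120° (triadic ↑): 347 + 120 = 467 → 467 − 360 = 107°
−50° (analog 50° ↓): 107 − 50 = 57°
+120° (triadic ↑): 57 + 120 = 177°
+180° (complement): 177 + 180 = 357°
+203° (split-comp 23° ↑): 357 + 203 = 560 → 560 − 360 = 200°

200°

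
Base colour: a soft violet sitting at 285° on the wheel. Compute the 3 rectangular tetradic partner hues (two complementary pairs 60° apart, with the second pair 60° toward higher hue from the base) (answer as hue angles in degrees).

A rectangular tetradic uses two complementary pairs 60° apart: offsets 0°, 60°, 180°, 240°.
285 + 60 = 345°
285 + 180 = 465 → 465 − 360 = 105°
285 + 240 = 525 → 525 − 360 = 165°

345°, 105° and 165°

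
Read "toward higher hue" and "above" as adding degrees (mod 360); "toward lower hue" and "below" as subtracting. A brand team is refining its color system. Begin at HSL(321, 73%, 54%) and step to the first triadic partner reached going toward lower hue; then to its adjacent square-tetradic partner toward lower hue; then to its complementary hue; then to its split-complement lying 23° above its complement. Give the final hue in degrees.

−120° (triadic ↓): 321 − 120 = 201°
−90° (square ↓): 201 − 90 = 111°
+180° (complement): 111 + 180 = 291°
+203° (split-comp 23° ↑): 291 + 203 = 494 → 494 − 360 = 134°

134°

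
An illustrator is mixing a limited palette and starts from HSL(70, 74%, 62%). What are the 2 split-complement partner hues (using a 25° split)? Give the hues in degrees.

225° and 275°

Split-complementary hues sit 25° either side of the complement.
Complement of 70 deg: 70 + 180 = 250°
250 − 25 = 225°
250 + 25 = 275°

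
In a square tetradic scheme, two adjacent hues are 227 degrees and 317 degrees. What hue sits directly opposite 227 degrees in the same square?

A square tetradic scheme places four hues 90° apart; opposite corners are 180° apart.
227 + 180 = 407 → 407 − 360 = 47°

47°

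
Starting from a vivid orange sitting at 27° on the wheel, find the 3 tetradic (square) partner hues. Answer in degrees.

117°, 207°, 297°

A square tetradic scheme places four hues every 90°.
27 + 90 = 117°
27 + 180 = 207°
27 + 270 = 297°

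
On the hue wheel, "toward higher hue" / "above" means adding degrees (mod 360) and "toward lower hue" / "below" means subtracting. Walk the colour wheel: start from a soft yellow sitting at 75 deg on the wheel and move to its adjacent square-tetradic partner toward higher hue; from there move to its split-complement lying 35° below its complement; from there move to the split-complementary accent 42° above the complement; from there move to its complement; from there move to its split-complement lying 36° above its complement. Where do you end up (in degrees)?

208°

75 + 90 = 165°   (square ↑)
165 + 145 = 310°   (split-comp 35° ↓)
310 + 222 = 532 → 532 − 360 = 172°   (split-comp 42° ↑)
172 + 180 = 352°   (complement)
352 + 216 = 568 → 568 − 360 = 208°   (split-comp 36° ↑)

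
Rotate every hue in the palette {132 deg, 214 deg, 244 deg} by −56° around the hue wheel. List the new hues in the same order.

132 − 56 = 76°
214 − 56 = 158°
244 − 56 = 188°

76°, 158°, 188°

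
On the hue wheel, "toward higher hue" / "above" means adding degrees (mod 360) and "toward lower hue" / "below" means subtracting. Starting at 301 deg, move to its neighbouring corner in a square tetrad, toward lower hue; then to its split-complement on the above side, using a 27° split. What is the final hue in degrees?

58°

square ↓ −90°: 301 − 90 = 211°
split-comp 27° ↑ +207°: 211 + 207 = 418 → 418 − 360 = 58°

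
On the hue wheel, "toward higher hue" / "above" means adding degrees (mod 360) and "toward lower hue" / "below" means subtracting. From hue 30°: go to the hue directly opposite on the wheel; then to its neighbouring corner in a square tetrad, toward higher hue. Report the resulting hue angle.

300°

+180° (complement): 30 + 180 = 210°
+90° (square ↑): 210 + 90 = 300°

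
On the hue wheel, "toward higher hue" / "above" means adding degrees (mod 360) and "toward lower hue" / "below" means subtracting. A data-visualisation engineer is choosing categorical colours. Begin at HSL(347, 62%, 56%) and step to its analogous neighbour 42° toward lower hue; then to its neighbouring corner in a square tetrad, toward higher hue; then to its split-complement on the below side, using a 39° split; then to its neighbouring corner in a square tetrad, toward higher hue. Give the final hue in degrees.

−42° (analog 42° ↓): 347 − 42 = 305°
+90° (square ↑): 305 + 90 = 395 → 395 − 360 = 35°
+141° (split-comp 39° ↓): 35 + 141 = 176°
+90° (square ↑): 176 + 90 = 266°

266°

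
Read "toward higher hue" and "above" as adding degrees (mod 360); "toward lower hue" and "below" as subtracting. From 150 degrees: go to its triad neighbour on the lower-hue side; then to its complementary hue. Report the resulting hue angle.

150 − 120 = 30°   (triadic ↓)
30 + 180 = 210°   (complement)

210°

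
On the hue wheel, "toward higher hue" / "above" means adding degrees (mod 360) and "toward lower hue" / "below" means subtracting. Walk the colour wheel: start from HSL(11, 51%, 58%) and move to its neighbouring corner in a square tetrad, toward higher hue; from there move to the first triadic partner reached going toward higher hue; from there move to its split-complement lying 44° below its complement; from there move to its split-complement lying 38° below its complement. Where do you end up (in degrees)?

11 + 90 = 101°   (square ↑)
101 + 120 = 221°   (triadic ↑)
221 + 136 = 357°   (split-comp 44° ↓)
357 + 142 = 499 → 499 − 360 = 139°   (split-comp 38° ↓)

139°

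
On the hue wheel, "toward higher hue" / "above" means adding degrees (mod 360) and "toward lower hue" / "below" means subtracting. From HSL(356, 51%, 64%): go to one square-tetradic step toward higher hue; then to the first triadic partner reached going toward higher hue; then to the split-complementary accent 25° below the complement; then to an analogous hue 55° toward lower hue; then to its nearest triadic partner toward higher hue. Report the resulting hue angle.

66°

+90° (square ↑): 356 + 90 = 446 → 446 − 360 = 86°
+120° (triadic ↑): 86 + 120 = 206°
+155° (split-comp 25° ↓): 206 + 155 = 361 → 361 − 360 = 1°
−55° (analog 55° ↓): 1 − 55 = -54 → -54 + 360 = 306°
+120° (triadic ↑): 306 + 120 = 426 → 426 − 360 = 66°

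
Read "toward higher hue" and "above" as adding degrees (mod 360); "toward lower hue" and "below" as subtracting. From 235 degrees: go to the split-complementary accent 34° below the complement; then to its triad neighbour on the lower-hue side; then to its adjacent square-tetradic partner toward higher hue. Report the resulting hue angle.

+146° (split-comp 34° ↓): 235 + 146 = 381 → 381 − 360 = 21°
−120° (triadic ↓): 21 − 120 = -99 → -99 + 360 = 261°
+90° (square ↑): 261 + 90 = 351°

351°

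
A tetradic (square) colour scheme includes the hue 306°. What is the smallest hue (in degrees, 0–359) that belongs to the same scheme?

A square tetradic scheme places four hues every 90°.
The full set through 306° is {36°, 126°, 216°, 306°}.

36°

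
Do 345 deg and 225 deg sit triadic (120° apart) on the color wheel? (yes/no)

Angular distance: |345 − 225| = 120 = 120°.
Triadic (120° apart) requires 120°.

yes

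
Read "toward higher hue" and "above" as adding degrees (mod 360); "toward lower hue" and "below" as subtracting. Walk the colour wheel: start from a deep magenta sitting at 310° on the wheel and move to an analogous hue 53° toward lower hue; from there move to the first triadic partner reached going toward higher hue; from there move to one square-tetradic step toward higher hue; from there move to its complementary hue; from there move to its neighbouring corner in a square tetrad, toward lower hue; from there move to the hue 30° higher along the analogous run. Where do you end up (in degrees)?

227°

310 − 53 = 257°   (analog 53° ↓)
257 + 120 = 377 → 377 − 360 = 17°   (triadic ↑)
17 + 90 = 107°   (square ↑)
107 + 180 = 287°   (complement)
287 − 90 = 197°   (square ↓)
197 + 30 = 227°   (analog 30° ↑)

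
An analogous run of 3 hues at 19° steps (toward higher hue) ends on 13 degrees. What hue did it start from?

2 steps of 19° (toward higher hue) give a net shift of +38°.
Start = end − shift: 13 − 38 = -25 → -25 + 360 = 335°

335°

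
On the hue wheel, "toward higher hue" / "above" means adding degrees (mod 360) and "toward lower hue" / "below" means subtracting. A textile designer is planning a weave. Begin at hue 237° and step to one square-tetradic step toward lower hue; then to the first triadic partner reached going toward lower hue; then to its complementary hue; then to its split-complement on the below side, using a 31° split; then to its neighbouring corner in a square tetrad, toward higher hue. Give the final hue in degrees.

237 − 90 = 147°   (square ↓)
147 − 120 = 27°   (triadic ↓)
27 + 180 = 207°   (complement)
207 + 149 = 356°   (split-comp 31° ↓)
356 + 90 = 446 → 446 − 360 = 86°   (square ↑)

86°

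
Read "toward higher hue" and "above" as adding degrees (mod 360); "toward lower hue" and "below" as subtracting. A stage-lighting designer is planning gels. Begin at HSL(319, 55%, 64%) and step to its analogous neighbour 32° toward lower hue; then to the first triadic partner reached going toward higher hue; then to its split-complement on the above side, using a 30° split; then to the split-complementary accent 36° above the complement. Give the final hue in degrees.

113°

analog 32° ↓ −32°: 319 − 32 = 287°
triadic ↑ +120°: 287 + 120 = 407 → 407 − 360 = 47°
split-comp 30° ↑ +210°: 47 + 210 = 257°
split-comp 36° ↑ +216°: 257 + 216 = 473 → 473 − 360 = 113°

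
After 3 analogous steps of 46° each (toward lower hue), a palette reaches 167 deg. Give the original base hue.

305°

3 steps of 46° (toward lower hue) give a net shift of −138°.
Start = end − shift: 167 + 138 = 305°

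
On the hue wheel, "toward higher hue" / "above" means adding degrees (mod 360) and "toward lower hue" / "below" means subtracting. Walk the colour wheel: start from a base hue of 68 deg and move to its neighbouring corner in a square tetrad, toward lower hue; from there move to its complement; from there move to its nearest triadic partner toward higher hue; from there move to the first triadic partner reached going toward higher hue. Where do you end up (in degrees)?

38°

square ↓ −90°: 68 − 90 = -22 → -22 + 360 = 338°
complement +180°: 338 + 180 = 518 → 518 − 360 = 158°
triadic ↑ +120°: 158 + 120 = 278°
triadic ↑ +120°: 278 + 120 = 398 → 398 − 360 = 38°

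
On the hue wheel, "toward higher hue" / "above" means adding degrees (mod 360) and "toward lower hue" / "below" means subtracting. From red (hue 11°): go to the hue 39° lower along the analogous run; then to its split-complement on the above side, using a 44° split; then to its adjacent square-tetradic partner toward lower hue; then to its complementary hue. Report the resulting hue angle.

−39° (analog 39° ↓): 11 − 39 = -28 → -28 + 360 = 332°
+224° (split-comp 44° ↑): 332 + 224 = 556 → 556 − 360 = 196°
−90° (square ↓): 196 − 90 = 106°
+180° (complement): 106 + 180 = 286°

286°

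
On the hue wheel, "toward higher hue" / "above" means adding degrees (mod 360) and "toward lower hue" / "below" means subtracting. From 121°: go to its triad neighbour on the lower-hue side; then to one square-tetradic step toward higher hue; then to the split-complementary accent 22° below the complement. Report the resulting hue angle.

triadic ↓ −120°: 121 − 120 = 1°
square ↑ +90°: 1 + 90 = 91°
split-comp 22° ↓ +158°: 91 + 158 = 249°

249°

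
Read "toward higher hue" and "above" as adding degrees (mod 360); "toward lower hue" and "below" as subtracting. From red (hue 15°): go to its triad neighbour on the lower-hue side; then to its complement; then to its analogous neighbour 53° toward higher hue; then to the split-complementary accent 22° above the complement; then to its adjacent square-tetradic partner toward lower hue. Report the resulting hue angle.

15 − 120 = -105 → -105 + 360 = 255°   (triadic ↓)
255 + 180 = 435 → 435 − 360 = 75°   (complement)
75 + 53 = 128°   (analog 53° ↑)
128 + 202 = 330°   (split-comp 22° ↑)
330 − 90 = 240°   (square ↓)

240°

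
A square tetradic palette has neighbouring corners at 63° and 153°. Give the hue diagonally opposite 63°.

A square tetradic scheme places four hues 90° apart; opposite corners are 180° apart.
63 + 180 = 243°

243°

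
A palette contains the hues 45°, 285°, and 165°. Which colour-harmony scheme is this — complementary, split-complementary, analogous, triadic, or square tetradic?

triadic

Sort the hues: 45°, 165°, 285°.
Successive gaps around the wheel: 120°, 120°, 120°.
Three hues equally spaced 120° apart form a triad.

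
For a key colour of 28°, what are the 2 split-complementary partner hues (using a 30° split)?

178° and 238°

Split-complementary hues sit 30° either side of the complement.
Complement of 28°: 28 + 180 = 208°
208 − 30 = 178°
208 + 30 = 238°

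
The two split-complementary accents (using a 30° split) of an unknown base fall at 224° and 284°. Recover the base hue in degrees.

The accents sit 30° either side of the complement, so the complement is their short-arc midpoint on the wheel.
Short-arc midpoint of 224° and 284°: 254°.
Base is 180° from the complement: 254 − 180 = 74°

74°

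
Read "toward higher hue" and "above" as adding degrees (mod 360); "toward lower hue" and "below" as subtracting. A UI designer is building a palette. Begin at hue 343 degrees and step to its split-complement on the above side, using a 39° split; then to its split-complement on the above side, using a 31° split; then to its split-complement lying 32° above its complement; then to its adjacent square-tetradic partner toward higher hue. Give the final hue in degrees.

355°

split-comp 39° ↑ +219°: 343 + 219 = 562 → 562 − 360 = 202°
split-comp 31° ↑ +211°: 202 + 211 = 413 → 413 − 360 = 53°
split-comp 32° ↑ +212°: 53 + 212 = 265°
square ↑ +90°: 265 + 90 = 355°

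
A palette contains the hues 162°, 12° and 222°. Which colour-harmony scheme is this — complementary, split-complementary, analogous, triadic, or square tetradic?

Sort the hues: 12°, 162°, 222°.
Successive gaps around the wheel: 150°, 60°, 150°.
Two 150° gaps and one 60° gap — a base hue opposite a pair of accents 30° either side of its complement — is the split-complementary pattern.

split-complementary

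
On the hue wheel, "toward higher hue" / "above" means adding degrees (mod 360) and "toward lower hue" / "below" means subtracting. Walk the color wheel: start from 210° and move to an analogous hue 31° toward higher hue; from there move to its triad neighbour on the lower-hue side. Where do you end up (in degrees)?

121°

210 + 31 = 241°   (analog 31° ↑)
241 − 120 = 121°   (triadic ↓)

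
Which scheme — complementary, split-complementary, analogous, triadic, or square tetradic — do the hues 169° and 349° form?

complementary

Sort the hues: 169°, 349°.
Successive gaps around the wheel: 180°, 180°.
Two hues 180° apart are complementary.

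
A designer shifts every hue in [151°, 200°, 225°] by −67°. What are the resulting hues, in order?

84°, 133°, 158°

151 − 67 = 84°
200 − 67 = 133°
225 − 67 = 158°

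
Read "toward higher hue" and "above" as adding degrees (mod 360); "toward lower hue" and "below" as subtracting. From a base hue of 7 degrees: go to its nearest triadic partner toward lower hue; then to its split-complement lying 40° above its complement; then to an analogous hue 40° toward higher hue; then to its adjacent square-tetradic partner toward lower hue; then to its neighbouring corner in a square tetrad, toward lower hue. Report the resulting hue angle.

327°

triadic ↓ −120°: 7 − 120 = -113 → -113 + 360 = 247°
split-comp 40° ↑ +220°: 247 + 220 = 467 → 467 − 360 = 107°
analog 40° ↑ +40°: 107 + 40 = 147°
square ↓ −90°: 147 − 90 = 57°
square ↓ −90°: 57 − 90 = -33 → -33 + 360 = 327°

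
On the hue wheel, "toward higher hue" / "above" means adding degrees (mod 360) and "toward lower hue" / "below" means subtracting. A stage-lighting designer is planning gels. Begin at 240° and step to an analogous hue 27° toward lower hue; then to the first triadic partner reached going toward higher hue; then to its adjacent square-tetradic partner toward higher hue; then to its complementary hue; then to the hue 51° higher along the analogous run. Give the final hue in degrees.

analog 27° ↓ −27°: 240 − 27 = 213°
triadic ↑ +120°: 213 + 120 = 333°
square ↑ +90°: 333 + 90 = 423 → 423 − 360 = 63°
complement +180°: 63 + 180 = 243°
analog 51° ↑ +51°: 243 + 51 = 294°

294°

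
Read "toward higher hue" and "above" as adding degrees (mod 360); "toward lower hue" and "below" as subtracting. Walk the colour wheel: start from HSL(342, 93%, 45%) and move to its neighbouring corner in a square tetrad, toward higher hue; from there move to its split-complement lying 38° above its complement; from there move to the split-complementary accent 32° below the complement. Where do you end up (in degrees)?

78°

+90° (square ↑): 342 + 90 = 432 → 432 − 360 = 72°
+218° (split-comp 38° ↑): 72 + 218 = 290°
+148° (split-comp 32° ↓): 290 + 148 = 438 → 438 − 360 = 78°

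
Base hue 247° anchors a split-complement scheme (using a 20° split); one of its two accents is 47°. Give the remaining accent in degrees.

87°

Split-complementary hues sit 20° either side of the complement.
Complement of the base 247°: 247 + 180 = 427 → 427 − 360 = 67°
The given accent 47° is 20° one side of 67°; the other accent sits 20° the other side: 67 + 20 = 87°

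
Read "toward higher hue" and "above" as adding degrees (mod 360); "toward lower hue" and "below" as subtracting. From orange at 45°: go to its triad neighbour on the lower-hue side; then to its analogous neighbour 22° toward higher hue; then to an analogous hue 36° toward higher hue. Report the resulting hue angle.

−120° (triadic ↓): 45 − 120 = -75 → -75 + 360 = 285°
+22° (analog 22° ↑): 285 + 22 = 307°
+36° (analog 36° ↑): 307 + 36 = 343°

343°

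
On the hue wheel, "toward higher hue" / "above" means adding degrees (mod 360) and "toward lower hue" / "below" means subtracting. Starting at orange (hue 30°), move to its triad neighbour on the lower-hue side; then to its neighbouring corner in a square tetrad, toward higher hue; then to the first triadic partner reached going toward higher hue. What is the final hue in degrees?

triadic ↓ −120°: 30 − 120 = -90 → -90 + 360 = 270°
square ↑ +90°: 270 + 90 = 360 → 360 − 360 = 0°
triadic ↑ +120°: 0 + 120 = 120°

120°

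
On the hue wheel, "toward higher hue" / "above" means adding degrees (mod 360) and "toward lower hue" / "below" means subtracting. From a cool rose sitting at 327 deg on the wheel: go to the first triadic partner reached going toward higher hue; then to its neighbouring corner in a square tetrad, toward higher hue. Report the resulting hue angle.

177°

triadic ↑ +120°: 327 + 120 = 447 → 447 − 360 = 87°
square ↑ +90°: 87 + 90 = 177°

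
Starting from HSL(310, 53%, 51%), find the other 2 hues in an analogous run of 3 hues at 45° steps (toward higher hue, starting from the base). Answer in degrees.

355° and 40°

Analogous hues sit every 45° along the wheel.
310 + 45 = 355°
310 + 90 = 400 → 400 − 360 = 40°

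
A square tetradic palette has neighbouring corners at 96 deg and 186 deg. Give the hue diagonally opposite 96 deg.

276°

A square tetradic scheme places four hues 90° apart; opposite corners are 180° apart.
96 + 180 = 276°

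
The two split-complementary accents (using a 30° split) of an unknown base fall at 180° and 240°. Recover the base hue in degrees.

The accents sit 30° either side of the complement, so the complement is their short-arc midpoint on the wheel.
Short-arc midpoint of 180° and 240°: 210°.
Base is 180° from the complement: 210 − 180 = 30°

30°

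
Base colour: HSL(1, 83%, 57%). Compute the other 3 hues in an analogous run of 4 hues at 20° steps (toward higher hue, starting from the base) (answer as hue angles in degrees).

Analogous hues sit every 20° along the wheel.
1 + 20 = 21°
1 + 40 = 41°
1 + 60 = 61°

21°, 41° and 61°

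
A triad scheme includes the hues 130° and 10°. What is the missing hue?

A triad places three hues 120° apart.
The full set through 10° is {10°, 130°, 250°}.
Given {10°, 130°}, the missing hue is 250°.

250°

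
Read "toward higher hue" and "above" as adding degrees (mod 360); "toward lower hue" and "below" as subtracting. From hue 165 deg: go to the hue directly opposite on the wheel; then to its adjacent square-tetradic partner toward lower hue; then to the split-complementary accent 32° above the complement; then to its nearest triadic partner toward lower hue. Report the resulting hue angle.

347°

complement +180°: 165 + 180 = 345°
square ↓ −90°: 345 − 90 = 255°
split-comp 32° ↑ +212°: 255 + 212 = 467 → 467 − 360 = 107°
triadic ↓ −120°: 107 − 120 = -13 → -13 + 360 = 347°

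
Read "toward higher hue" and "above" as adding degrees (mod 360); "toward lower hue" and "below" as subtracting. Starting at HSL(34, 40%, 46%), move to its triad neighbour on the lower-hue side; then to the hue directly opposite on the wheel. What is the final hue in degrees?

94°

34 − 120 = -86 → -86 + 360 = 274°   (triadic ↓)
274 + 180 = 454 → 454 − 360 = 94°   (complement)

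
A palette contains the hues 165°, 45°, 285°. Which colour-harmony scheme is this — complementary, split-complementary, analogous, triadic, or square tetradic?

triadic

Sort the hues: 45°, 165°, 285°.
Successive gaps around the wheel: 120°, 120°, 120°.
Three hues equally spaced 120° apart form a triad.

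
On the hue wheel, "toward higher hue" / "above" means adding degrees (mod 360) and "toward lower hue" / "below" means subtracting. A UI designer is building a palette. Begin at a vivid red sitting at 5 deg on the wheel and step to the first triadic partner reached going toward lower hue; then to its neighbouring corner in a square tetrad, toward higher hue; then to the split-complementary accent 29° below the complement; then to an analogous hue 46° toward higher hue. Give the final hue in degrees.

−120° (triadic ↓): 5 − 120 = -115 → -115 + 360 = 245°
+90° (square ↑): 245 + 90 = 335°
+151° (split-comp 29° ↓): 335 + 151 = 486 → 486 − 360 = 126°
+46° (analog 46° ↑): 126 + 46 = 172°

172°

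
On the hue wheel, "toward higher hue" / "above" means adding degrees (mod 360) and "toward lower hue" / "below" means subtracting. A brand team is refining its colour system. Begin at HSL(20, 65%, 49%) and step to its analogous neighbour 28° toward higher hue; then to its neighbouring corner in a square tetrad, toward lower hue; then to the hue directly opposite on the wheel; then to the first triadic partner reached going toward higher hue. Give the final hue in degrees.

20 + 28 = 48°   (analog 28° ↑)
48 − 90 = -42 → -42 + 360 = 318°   (square ↓)
318 + 180 = 498 → 498 − 360 = 138°   (complement)
138 + 120 = 258°   (triadic ↑)

258°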